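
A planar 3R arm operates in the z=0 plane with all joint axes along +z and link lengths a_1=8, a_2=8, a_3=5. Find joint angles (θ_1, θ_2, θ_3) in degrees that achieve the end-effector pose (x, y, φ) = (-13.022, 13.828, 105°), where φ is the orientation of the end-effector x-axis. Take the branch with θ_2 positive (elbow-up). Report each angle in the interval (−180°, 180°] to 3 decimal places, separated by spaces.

wrist centre = target − a_3·(cos φ, sin φ) = (-11.7279, 8.9984)
cos θ_2 = (218.5144−8²−8²)/(2·8·8) = 0.7071; θ_2 = 44.9970° (elbow-up)
β = atan2(8.9984,-11.7279) = 142.5024°; ψ = atan2(5.6566,13.6572) = 22.4985°
θ_1 = β − ψ = 120.0039°
θ_3 = φ − θ_1 − θ_2 = -60.0009° (wrapped to (-180°,180°])

120.004 44.997 -60.001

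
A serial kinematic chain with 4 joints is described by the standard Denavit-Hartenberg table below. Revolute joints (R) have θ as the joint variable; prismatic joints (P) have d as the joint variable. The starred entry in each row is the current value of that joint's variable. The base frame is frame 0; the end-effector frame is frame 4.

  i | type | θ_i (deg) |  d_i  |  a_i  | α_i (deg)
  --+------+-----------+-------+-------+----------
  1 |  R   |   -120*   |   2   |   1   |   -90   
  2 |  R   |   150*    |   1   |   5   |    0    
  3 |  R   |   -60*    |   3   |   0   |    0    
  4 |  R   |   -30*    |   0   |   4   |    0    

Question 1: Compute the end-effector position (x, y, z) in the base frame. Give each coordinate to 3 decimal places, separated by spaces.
4.129 -0.848 -3.964

after link 1: o_1 = (-0.5000, -0.8660, 2.0000)
after link 2: o_2 = (2.5311, 2.3840, -0.5000)
after link 3: o_3 = (5.1292, 0.8840, -0.5000)
after link 4: o_4 = (4.1292, -0.8481, -3.9641)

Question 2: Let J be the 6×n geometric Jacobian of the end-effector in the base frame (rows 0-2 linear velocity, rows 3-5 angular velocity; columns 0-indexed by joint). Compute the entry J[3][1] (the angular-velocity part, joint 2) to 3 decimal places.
0.866

axis z_1 = (0.8660,-0.5000,0.0000); lever o_n−o_1 = (4.6292,0.0179,-5.9641)
cross product → J_v[:, 1] = (2.9821,5.1651,2.3301)
J_ω[:, 1] = z_1
entry J[3][1] = 0.8660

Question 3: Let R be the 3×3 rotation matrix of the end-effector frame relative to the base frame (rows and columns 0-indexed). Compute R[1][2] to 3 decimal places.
End-effector z-axis (col 2 of R) = (0.8660,-0.5000,0.0000)
R[1][2] = -0.5000

-0.500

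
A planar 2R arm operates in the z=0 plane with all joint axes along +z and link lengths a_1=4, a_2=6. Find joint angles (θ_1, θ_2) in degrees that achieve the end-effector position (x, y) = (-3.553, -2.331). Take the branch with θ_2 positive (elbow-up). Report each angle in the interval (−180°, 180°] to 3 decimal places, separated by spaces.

cos θ_2 = (18.0574−4²−6²)/(2·4·6) = -0.7071; θ_2 = 135.0025° (elbow-up)
β = atan2(-2.3310,-3.5530) = -146.7325°; ψ = atan2(4.2425,-0.2428) = 93.2759°
θ_1 = β − ψ = -240.0084°

119.992 135.003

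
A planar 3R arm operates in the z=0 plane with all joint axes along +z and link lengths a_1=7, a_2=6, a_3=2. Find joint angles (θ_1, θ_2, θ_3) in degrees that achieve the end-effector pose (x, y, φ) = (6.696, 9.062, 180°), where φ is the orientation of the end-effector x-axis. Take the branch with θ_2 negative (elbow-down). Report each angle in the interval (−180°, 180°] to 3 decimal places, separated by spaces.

60.004 -30.008 150.004

wrist centre = target − a_3·(cos φ, sin φ) = (8.6960, 9.0620)
cos θ_2 = (157.7403−7²−6²)/(2·7·6) = 0.8660; θ_2 = -30.0080° (elbow-down)
β = atan2(9.0620,8.6960) = 46.1807°; ψ = atan2(-3.0007,12.1957) = -13.8229°
θ_1 = β − ψ = 60.0036°
θ_3 = φ − θ_1 − θ_2 = 150.0044° (wrapped to (-180°,180°])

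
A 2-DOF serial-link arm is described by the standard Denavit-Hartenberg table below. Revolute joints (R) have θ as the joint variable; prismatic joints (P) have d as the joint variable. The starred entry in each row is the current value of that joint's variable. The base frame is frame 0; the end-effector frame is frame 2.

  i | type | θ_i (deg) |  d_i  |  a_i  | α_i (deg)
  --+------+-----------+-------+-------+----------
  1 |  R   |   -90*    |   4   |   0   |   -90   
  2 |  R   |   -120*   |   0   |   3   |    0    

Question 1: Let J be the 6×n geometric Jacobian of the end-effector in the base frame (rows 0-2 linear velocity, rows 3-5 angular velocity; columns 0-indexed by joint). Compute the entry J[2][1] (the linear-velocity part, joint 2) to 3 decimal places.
1.500

axis z_1 = (1.0000,0.0000,0.0000); lever o_n−o_1 = (-0.0000,1.5000,2.5981)
cross product → J_v[:, 1] = (0.0000,-2.5981,1.5000)
J_ω[:, 1] = z_1
entry J[2][1] = 1.5000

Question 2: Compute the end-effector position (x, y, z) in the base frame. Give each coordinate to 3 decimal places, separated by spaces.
-0.000 1.500 6.598

after link 1: o_1 = (0.0000, 0.0000, 4.0000)
after link 2: o_2 = (-0.0000, 1.5000, 6.5981)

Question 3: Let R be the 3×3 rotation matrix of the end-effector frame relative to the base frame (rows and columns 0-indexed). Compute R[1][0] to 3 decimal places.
End-effector x-axis (col 0 of R) = (-0.0000,0.5000,0.8660)
R[1][0] = 0.5000

0.500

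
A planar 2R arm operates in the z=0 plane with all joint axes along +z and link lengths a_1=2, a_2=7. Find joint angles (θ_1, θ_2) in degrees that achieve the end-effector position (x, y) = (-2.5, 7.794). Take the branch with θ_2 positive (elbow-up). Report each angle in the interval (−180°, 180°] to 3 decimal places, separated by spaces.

cos θ_2 = (66.9964−2²−7²)/(2·2·7) = 0.4999; θ_2 = 60.0084° (elbow-up)
β = atan2(7.7940,-2.5000) = 107.7841°; ψ = atan2(6.0627,5.4991) = 47.7907°
θ_1 = β − ψ = 59.9935°

59.993 60.008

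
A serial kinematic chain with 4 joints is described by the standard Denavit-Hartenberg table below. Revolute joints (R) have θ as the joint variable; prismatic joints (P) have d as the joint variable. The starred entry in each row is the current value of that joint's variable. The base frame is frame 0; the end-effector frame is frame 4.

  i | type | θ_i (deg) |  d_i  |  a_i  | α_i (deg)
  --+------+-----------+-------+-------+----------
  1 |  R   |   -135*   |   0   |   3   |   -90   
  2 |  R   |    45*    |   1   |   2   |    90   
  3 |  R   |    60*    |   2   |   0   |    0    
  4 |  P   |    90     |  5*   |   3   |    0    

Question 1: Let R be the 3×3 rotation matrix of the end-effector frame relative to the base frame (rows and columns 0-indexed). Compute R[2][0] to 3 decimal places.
0.612

End-effector x-axis (col 0 of R) = (0.7866,0.0795,0.6124)
R[2][0] = 0.6124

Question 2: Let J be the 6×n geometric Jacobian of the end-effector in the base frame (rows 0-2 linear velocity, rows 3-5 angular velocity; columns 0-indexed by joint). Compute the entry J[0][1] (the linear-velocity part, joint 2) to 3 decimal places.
-3.799

axis z_1 = (0.7071,-0.7071,0.0000); lever o_n−o_1 = (-1.4332,-4.9687,5.3727)
cross product → J_v[:, 1] = (-3.7990,-3.7990,-4.5268)
J_ω[:, 1] = z_1
entry J[0][1] = -3.7990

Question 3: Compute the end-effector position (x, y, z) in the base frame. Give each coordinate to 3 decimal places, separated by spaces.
after link 1: o_1 = (-2.1213, -2.1213, 0.0000)
after link 2: o_2 = (-2.4142, -3.8284, -1.4142)
after link 3: o_3 = (-3.4142, -4.8284, 0.0000)
after link 4: o_4 = (-3.5545, -7.0900, 5.3727)

-3.555 -7.090 5.373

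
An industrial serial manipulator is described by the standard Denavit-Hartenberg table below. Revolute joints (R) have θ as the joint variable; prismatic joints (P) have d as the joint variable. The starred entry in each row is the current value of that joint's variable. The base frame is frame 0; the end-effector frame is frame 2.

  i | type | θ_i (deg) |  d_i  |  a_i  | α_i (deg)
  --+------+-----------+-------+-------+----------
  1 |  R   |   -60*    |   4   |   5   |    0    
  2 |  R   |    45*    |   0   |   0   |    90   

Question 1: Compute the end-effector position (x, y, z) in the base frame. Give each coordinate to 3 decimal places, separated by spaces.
after link 1: o_1 = (2.5000, -4.3301, 4.0000)
after link 2: o_2 = (2.5000, -4.3301, 4.0000)

2.500 -4.330 4.000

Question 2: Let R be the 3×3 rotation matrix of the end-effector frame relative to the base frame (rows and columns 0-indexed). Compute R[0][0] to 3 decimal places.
0.966

End-effector x-axis (col 0 of R) = (0.9659,-0.2588,0.0000)
R[0][0] = 0.9659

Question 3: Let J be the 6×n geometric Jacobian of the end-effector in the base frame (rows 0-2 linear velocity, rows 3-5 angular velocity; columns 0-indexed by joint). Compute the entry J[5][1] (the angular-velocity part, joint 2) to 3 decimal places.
axis z_1 = (0.0000,0.0000,1.0000); lever o_n−o_1 = (0.0000,0.0000,0.0000)
cross product → J_v[:, 1] = (0.0000,0.0000,0.0000)
J_ω[:, 1] = z_1
entry J[5][1] = 1.0000

1.000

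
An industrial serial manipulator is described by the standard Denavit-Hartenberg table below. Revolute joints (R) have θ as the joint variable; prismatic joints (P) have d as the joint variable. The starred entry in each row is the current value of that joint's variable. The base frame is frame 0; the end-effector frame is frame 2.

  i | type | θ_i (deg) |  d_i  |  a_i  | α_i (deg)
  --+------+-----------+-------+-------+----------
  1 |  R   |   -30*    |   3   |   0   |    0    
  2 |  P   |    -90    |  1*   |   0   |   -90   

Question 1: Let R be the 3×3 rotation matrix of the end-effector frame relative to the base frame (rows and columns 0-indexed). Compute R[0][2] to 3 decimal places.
End-effector z-axis (col 2 of R) = (0.8660,-0.5000,0.0000)
R[0][2] = 0.8660

0.866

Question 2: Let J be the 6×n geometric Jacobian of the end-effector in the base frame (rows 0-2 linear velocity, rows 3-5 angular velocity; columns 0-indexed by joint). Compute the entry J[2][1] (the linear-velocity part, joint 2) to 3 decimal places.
1.000

prismatic axis z_1 = (0.0000,0.0000,1.0000)
J_v[:, 1] = z_1; J_ω[:, 1] = (0,0,0)
entry J[2][1] = 1.0000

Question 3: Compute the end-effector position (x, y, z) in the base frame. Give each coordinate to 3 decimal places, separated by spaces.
0.000 0.000 4.000

after link 1: o_1 = (0.0000, 0.0000, 3.0000)
after link 2: o_2 = (0.0000, 0.0000, 4.0000)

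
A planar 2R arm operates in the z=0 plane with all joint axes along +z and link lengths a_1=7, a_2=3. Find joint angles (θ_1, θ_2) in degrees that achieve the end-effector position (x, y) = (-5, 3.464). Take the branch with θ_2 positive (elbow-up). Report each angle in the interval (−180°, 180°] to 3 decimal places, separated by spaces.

120.001 120.001

cos θ_2 = (36.9993−7²−3²)/(2·7·3) = -0.5000; θ_2 = 120.0011° (elbow-up)
β = atan2(3.4640,-5.0000) = 145.2858°; ψ = atan2(2.5980,5.4999) = 25.2850°
θ_1 = β − ψ = 120.0008°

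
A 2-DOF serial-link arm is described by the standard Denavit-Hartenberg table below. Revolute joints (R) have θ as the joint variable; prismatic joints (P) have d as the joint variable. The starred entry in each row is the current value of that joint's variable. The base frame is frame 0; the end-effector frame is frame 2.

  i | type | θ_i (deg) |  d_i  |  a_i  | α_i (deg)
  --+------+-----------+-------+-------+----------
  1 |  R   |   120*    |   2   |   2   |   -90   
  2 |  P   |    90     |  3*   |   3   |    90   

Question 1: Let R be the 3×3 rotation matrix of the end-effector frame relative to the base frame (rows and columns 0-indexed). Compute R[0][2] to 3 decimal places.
End-effector z-axis (col 2 of R) = (-0.5000,0.8660,0.0000)
R[0][2] = -0.5000

-0.500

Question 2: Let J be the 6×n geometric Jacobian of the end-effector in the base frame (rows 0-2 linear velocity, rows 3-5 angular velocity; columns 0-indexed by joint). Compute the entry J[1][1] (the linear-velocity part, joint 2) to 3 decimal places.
-0.500

prismatic axis z_1 = (-0.8660,-0.5000,0.0000)
J_v[:, 1] = z_1; J_ω[:, 1] = (0,0,0)
entry J[1][1] = -0.5000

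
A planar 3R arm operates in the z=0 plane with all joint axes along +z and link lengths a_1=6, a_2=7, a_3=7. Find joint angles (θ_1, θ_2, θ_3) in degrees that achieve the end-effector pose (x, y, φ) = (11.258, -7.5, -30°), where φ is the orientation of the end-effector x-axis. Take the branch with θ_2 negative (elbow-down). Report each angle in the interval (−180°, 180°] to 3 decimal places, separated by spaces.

30.000 -120.003 60.003

wrist centre = target − a_3·(cos φ, sin φ) = (5.1958, -4.0000)
cos θ_2 = (42.9966−6²−7²)/(2·6·7) = -0.5000; θ_2 = -120.0027° (elbow-down)
β = atan2(-4.0000,5.1958) = -37.5908°; ψ = atan2(-6.0620,2.4997) = -67.5908°
θ_1 = β − ψ = 30.0000°
θ_3 = φ − θ_1 − θ_2 = 60.0027° (wrapped to (-180°,180°])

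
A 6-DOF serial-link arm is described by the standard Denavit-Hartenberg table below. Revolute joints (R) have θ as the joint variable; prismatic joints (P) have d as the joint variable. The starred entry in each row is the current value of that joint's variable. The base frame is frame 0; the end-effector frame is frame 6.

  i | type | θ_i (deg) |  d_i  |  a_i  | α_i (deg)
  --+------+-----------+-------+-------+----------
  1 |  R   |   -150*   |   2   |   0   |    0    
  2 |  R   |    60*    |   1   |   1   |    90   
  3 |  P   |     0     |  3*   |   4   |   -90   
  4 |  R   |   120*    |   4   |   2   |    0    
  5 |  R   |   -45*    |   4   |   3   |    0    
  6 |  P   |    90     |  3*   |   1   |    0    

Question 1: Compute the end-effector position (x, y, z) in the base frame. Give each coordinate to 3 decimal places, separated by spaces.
1.889 -3.811 14.000

after link 1: o_1 = (0.0000, 0.0000, 2.0000)
after link 2: o_2 = (-0.0000, -1.0000, 3.0000)
after link 3: o_3 = (-3.0000, -5.0000, 3.0000)
after link 4: o_4 = (-1.2679, -4.0000, 7.0000)
after link 5: o_5 = (1.6298, -4.7765, 11.0000)
after link 6: o_6 = (1.8886, -3.8105, 14.0000)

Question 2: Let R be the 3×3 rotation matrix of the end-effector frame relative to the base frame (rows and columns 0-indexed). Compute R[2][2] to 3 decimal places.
End-effector z-axis (col 2 of R) = (0.0000,0.0000,1.0000)
R[2][2] = 1.0000

1.000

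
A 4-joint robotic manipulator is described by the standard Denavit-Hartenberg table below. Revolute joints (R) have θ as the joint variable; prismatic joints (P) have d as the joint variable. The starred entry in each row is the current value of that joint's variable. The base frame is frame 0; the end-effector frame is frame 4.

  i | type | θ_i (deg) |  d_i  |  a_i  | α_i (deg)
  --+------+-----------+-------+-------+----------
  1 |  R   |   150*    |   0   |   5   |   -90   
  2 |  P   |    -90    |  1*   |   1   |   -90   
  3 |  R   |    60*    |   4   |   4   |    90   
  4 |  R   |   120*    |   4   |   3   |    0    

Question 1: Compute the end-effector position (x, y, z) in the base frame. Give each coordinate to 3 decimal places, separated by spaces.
after link 1: o_1 = (-4.3301, 2.5000, 0.0000)
after link 2: o_2 = (-4.8301, 1.6340, 1.0000)
after link 3: o_3 = (-6.5622, 6.6340, 3.0000)
after link 4: o_4 = (-10.4617, 5.0760, 5.7141)

-10.462 5.076 5.714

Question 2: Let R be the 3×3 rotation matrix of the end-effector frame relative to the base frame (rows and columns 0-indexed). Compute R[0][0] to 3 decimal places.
-0.967

End-effector x-axis (col 0 of R) = (-0.9665,0.0580,-0.2500)
R[0][0] = -0.9665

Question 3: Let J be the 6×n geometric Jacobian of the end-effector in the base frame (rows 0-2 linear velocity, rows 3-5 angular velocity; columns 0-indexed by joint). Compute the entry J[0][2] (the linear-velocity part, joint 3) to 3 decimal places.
2.357

axis z_2 = (-0.8660,0.5000,-0.0000); lever o_n−o_2 = (-5.6316,3.4420,4.7141)
cross product → J_v[:, 2] = (2.3571,4.0825,-0.1651)
J_ω[:, 2] = z_2
entry J[0][2] = 2.3571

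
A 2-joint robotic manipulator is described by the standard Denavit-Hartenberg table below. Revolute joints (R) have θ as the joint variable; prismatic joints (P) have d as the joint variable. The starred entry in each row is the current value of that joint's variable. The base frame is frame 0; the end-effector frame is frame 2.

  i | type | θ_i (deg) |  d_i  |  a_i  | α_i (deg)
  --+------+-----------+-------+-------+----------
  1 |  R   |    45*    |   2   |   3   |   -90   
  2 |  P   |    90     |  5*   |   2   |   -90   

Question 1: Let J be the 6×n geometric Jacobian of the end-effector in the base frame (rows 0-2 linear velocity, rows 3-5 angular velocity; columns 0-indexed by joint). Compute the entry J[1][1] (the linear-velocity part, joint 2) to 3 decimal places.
prismatic axis z_1 = (-0.7071,0.7071,0.0000)
J_v[:, 1] = z_1; J_ω[:, 1] = (0,0,0)
entry J[1][1] = 0.7071

0.707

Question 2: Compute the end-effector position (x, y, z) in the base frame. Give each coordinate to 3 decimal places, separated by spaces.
after link 1: o_1 = (2.1213, 2.1213, 2.0000)
after link 2: o_2 = (-1.4142, 5.6569, 0.0000)

-1.414 5.657 0.000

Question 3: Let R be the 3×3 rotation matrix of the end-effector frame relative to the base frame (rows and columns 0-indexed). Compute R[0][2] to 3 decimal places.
End-effector z-axis (col 2 of R) = (-0.7071,-0.7071,-0.0000)
R[0][2] = -0.7071

-0.707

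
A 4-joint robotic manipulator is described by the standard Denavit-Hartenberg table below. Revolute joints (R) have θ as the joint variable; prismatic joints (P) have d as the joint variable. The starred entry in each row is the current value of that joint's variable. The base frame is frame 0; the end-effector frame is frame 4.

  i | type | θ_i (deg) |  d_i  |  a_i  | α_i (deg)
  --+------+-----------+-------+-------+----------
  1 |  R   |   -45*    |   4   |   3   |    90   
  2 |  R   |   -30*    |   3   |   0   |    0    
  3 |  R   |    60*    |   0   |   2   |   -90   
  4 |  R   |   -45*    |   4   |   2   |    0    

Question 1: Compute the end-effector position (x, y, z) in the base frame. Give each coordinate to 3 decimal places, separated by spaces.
-0.323 -5.919 9.171

after link 1: o_1 = (2.1213, -2.1213, 4.0000)
after link 2: o_2 = (0.0000, -4.2426, 4.0000)
after link 3: o_3 = (1.2247, -5.4674, 5.0000)
after link 4: o_4 = (-0.3234, -5.9192, 9.1712)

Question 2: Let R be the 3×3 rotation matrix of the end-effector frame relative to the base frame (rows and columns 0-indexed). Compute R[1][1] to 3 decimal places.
0.067

End-effector y-axis (col 1 of R) = (0.9330,0.0670,0.3536)
R[1][1] = 0.0670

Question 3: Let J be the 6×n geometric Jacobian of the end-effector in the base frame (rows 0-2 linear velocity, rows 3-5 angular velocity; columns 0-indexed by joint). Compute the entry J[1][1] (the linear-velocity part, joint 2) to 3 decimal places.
axis z_1 = (-0.7071,-0.7071,0.0000); lever o_n−o_1 = (-2.4448,-3.7979,5.1712)
cross product → J_v[:, 1] = (-3.6566,3.6566,0.9568)
J_ω[:, 1] = z_1
entry J[1][1] = 3.6566

3.657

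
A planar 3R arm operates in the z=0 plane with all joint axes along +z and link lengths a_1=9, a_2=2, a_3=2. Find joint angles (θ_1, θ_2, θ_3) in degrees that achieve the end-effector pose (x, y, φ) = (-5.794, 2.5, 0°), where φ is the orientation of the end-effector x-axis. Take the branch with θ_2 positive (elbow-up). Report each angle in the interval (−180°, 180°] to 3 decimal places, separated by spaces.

wrist centre = target − a_3·(cos φ, sin φ) = (-7.7940, 2.5000)
cos θ_2 = (66.9964−9²−2²)/(2·9·2) = -0.5001; θ_2 = 120.0066° (elbow-up)
β = atan2(2.5000,-7.7940) = 162.2159°; ψ = atan2(1.7319,7.9998) = 12.2159°
θ_1 = β − ψ = 150.0000°
θ_3 = φ − θ_1 − θ_2 = 89.9934° (wrapped to (-180°,180°])

150.000 120.007 89.993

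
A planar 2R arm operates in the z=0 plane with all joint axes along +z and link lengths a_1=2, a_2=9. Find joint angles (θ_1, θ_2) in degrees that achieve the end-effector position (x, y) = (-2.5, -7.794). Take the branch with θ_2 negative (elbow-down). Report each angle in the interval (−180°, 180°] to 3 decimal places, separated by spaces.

0.007 -120.007

cos θ_2 = (66.9964−2²−9²)/(2·2·9) = -0.5001; θ_2 = -120.0066° (elbow-down)
β = atan2(-7.7940,-2.5000) = -107.7841°; ψ = atan2(-7.7937,-2.5009) = -107.7907°
θ_1 = β − ψ = 0.0066°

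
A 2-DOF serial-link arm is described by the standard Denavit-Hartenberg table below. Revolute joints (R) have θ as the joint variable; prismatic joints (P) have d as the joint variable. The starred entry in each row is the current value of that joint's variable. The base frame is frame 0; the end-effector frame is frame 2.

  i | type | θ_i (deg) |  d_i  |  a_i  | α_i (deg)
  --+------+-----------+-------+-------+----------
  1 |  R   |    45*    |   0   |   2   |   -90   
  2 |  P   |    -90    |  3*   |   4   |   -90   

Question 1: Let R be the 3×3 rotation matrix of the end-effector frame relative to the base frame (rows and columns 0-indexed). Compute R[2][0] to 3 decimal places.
End-effector x-axis (col 0 of R) = (0.0000,-0.0000,1.0000)
R[2][0] = 1.0000

1.000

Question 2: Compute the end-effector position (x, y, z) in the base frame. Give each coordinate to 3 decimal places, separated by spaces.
after link 1: o_1 = (1.4142, 1.4142, 0.0000)
after link 2: o_2 = (-0.7071, 3.5355, 4.0000)

-0.707 3.536 4.000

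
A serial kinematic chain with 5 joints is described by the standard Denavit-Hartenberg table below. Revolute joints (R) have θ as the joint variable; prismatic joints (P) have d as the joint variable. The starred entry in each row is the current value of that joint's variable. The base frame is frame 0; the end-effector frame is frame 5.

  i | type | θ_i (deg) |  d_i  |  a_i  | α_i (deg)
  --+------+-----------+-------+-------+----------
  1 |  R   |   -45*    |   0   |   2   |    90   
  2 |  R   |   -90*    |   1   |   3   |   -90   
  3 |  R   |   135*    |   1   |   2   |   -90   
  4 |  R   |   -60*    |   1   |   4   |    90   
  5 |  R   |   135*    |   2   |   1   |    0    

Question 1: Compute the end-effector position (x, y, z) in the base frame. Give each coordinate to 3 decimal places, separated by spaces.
4.241 -5.448 -0.439

after link 1: o_1 = (1.4142, -1.4142, 0.0000)
after link 2: o_2 = (0.7071, -2.1213, -3.0000)
after link 3: o_3 = (2.4142, -1.8284, -1.5858)
after link 4: o_4 = (5.3637, -3.7779, 0.5355)
after link 5: o_5 = (4.2414, -5.4484, -0.4392)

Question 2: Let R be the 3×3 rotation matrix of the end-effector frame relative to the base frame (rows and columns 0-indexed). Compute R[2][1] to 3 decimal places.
End-effector y-axis (col 1 of R) = (-0.2562,0.6098,-0.7500)
R[2][1] = -0.7500

-0.750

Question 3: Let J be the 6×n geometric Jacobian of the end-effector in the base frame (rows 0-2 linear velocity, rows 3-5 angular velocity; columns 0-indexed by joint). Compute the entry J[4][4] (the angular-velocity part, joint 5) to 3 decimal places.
-0.787

axis z_4 = (-0.0795,-0.7866,-0.6124); lever o_n−o_4 = (-1.1223,-1.6704,-0.9747)
cross product → J_v[:, 4] = (-0.2562,0.6098,-0.7500)
J_ω[:, 4] = z_4
entry J[4][4] = -0.7866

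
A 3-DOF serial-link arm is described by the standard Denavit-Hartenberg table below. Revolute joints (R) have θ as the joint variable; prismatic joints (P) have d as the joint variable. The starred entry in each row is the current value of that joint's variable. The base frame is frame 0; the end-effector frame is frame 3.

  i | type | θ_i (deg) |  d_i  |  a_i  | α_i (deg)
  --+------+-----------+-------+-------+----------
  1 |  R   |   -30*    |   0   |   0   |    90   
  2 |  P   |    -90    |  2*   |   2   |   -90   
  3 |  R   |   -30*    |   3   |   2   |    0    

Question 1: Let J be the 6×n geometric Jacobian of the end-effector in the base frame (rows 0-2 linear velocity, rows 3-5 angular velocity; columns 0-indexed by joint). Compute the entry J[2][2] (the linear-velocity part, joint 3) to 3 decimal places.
-1.000

axis z_2 = (0.8660,-0.5000,0.0000); lever o_n−o_2 = (2.0981,-2.3660,-1.7321)
cross product → J_v[:, 2] = (0.8660,1.5000,-1.0000)
J_ω[:, 2] = z_2
entry J[2][2] = -1.0000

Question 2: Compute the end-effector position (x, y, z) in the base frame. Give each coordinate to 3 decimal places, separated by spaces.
1.098 -4.098 -3.732

after link 1: o_1 = (0.0000, 0.0000, 0.0000)
after link 2: o_2 = (-1.0000, -1.7321, -2.0000)
after link 3: o_3 = (1.0981, -4.0981, -3.7321)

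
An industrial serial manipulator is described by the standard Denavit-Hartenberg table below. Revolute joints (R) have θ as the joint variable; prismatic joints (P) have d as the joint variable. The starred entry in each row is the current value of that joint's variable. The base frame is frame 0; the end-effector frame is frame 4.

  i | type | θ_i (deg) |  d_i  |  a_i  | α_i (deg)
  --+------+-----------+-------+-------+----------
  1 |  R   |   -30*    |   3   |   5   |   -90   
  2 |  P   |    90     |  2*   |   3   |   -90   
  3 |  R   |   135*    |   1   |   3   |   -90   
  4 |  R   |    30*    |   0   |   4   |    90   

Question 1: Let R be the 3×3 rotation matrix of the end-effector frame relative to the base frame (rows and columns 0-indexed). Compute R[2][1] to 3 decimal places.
0.707

End-effector y-axis (col 1 of R) = (0.3536,0.6124,0.7071)
R[2][1] = 0.7071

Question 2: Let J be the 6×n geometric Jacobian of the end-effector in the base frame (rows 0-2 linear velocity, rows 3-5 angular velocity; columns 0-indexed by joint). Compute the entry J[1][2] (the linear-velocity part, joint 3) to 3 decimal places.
axis z_2 = (-0.8660,0.5000,-0.0000); lever o_n−o_2 = (-1.4194,-4.4584,4.5708)
cross product → J_v[:, 2] = (2.2854,3.9584,4.5708)
J_ω[:, 2] = z_2
entry J[1][2] = 3.9584

3.958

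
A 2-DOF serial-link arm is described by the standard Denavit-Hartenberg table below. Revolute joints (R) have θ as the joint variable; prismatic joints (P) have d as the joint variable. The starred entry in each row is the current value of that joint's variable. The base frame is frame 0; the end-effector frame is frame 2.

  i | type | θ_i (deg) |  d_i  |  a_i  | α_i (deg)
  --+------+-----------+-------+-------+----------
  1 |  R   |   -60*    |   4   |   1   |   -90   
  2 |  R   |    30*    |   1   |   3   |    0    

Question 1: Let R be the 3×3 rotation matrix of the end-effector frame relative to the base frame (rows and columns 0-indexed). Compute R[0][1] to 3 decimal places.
-0.250

End-effector y-axis (col 1 of R) = (-0.2500,0.4330,-0.8660)
R[0][1] = -0.2500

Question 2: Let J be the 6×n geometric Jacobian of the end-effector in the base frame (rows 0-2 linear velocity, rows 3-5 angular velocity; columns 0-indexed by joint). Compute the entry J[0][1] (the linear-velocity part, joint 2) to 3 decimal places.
-0.750

axis z_1 = (0.8660,0.5000,0.0000); lever o_n−o_1 = (2.1651,-1.7500,-1.5000)
cross product → J_v[:, 1] = (-0.7500,1.2990,-2.5981)
J_ω[:, 1] = z_1
entry J[0][1] = -0.7500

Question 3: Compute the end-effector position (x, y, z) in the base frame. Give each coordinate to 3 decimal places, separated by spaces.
after link 1: o_1 = (0.5000, -0.8660, 4.0000)
after link 2: o_2 = (2.6651, -2.6160, 2.5000)

2.665 -2.616 2.500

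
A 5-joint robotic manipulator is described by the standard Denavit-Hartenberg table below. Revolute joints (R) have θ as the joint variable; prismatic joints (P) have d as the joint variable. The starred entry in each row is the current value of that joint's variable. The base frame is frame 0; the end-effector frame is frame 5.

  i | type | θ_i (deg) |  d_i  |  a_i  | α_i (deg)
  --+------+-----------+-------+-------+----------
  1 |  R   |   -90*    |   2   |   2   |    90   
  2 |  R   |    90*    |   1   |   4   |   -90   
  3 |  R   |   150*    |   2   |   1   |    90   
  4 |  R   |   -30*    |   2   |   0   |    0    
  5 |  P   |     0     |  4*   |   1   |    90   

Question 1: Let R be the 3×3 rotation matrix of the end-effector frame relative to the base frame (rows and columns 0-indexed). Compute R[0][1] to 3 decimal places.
0.866

End-effector y-axis (col 1 of R) = (0.8660,0.0000,0.5000)
R[0][1] = 0.8660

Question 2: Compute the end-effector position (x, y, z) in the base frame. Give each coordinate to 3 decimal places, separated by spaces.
5.129 -0.500 7.384

after link 1: o_1 = (0.0000, -2.0000, 2.0000)
after link 2: o_2 = (-1.0000, -2.0000, 6.0000)
after link 3: o_3 = (-0.5000, -0.0000, 5.1340)
after link 4: o_4 = (1.2321, -0.0000, 6.1340)
after link 5: o_5 = (5.1292, -0.5000, 7.3840)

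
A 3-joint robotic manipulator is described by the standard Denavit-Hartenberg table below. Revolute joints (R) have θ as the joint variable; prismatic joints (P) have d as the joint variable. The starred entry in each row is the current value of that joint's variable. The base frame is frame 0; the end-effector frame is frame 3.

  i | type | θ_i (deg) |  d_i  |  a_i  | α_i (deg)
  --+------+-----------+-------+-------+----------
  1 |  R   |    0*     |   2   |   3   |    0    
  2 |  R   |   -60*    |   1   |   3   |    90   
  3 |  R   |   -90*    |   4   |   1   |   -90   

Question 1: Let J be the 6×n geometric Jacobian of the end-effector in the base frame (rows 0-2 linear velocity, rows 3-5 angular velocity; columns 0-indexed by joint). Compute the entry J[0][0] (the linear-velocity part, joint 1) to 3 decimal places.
4.598

axis z_0 = ẑ; lever o_n−o_0 = (1.0359,-4.5981,2.0000)
cross product → J_v[:, 0] = (4.5981,1.0359,-0.0000)
J_ω[:, 0] = z_0
entry J[0][0] = 4.5981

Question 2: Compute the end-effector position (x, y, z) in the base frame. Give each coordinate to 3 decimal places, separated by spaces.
after link 1: o_1 = (3.0000, 0.0000, 2.0000)
after link 2: o_2 = (4.5000, -2.5981, 3.0000)
after link 3: o_3 = (1.0359, -4.5981, 2.0000)

1.036 -4.598 2.000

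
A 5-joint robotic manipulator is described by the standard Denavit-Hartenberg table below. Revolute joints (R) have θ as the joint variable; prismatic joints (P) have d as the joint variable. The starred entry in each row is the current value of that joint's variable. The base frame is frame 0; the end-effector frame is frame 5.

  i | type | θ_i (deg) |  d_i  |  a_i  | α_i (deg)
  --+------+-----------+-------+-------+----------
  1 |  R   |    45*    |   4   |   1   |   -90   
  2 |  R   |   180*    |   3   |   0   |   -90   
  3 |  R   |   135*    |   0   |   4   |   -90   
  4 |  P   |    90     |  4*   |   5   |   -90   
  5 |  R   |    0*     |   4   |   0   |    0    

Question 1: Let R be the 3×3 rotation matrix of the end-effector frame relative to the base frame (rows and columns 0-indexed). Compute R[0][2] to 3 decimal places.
-1.000

End-effector z-axis (col 2 of R) = (-1.0000,0.0000,-0.0000)
R[0][2] = -1.0000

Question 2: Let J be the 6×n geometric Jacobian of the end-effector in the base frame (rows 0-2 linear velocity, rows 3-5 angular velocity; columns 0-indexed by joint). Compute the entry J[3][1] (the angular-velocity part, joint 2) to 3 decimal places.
-0.707

axis z_1 = (-0.7071,0.7071,0.0000); lever o_n−o_1 = (-2.1213,6.1213,-5.0000)
cross product → J_v[:, 1] = (-3.5355,-3.5355,-2.8284)
J_ω[:, 1] = z_1
entry J[3][1] = -0.7071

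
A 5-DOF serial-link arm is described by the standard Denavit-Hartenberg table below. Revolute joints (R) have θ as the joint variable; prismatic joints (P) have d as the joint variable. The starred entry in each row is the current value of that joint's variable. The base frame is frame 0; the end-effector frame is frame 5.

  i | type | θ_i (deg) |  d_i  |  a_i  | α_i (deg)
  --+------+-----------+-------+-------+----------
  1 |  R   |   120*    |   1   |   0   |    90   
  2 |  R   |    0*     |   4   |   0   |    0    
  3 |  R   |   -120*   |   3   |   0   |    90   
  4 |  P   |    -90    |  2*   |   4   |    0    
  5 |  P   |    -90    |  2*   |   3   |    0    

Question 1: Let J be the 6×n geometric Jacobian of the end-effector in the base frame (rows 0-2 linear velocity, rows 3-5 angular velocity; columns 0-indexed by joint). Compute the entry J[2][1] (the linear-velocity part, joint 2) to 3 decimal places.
-1.964

axis z_1 = (0.8660,0.5000,0.0000); lever o_n−o_1 = (3.5801,-0.2010,4.5981)
cross product → J_v[:, 1] = (2.2990,-3.9821,-1.9641)
J_ω[:, 1] = z_1
entry J[2][1] = -1.9641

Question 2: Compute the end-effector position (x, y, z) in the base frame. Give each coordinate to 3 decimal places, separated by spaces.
after link 1: o_1 = (0.0000, 0.0000, 1.0000)
after link 2: o_2 = (3.4641, 2.0000, 1.0000)
after link 3: o_3 = (6.0622, 3.5000, 1.0000)
after link 4: o_4 = (3.4641, -0.0000, 2.0000)
after link 5: o_5 = (3.5801, -0.2010, 5.5981)

3.580 -0.201 5.598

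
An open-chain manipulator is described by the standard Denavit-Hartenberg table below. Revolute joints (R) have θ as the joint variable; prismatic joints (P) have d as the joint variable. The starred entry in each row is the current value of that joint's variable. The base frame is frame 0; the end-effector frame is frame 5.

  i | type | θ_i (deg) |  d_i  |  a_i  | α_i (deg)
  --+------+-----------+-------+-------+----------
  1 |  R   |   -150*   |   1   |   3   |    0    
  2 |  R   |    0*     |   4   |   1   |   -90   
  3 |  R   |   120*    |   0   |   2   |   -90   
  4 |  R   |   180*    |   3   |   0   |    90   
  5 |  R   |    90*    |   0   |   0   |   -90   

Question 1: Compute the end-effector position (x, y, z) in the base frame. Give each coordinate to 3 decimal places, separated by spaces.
-0.348 -0.201 4.768

after link 1: o_1 = (-2.5981, -1.5000, 1.0000)
after link 2: o_2 = (-3.4641, -2.0000, 5.0000)
after link 3: o_3 = (-2.5981, -1.5000, 3.2679)
after link 4: o_4 = (-0.3481, -0.2010, 4.7679)
after link 5: o_5 = (-0.3481, -0.2010, 4.7679)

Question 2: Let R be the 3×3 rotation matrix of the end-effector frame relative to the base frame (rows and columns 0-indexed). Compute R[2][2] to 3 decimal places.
-0.866

End-effector z-axis (col 2 of R) = (0.4330,0.2500,-0.8660)
R[2][2] = -0.8660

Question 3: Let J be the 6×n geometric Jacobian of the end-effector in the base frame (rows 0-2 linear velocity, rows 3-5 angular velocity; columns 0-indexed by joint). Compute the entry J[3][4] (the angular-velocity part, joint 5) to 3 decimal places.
axis z_4 = (-0.5000,0.8660,-0.0000); lever o_n−o_4 = (0.0000,0.0000,0.0000)
cross product → J_v[:, 4] = (0.0000,0.0000,-0.0000)
J_ω[:, 4] = z_4
entry J[3][4] = -0.5000

-0.500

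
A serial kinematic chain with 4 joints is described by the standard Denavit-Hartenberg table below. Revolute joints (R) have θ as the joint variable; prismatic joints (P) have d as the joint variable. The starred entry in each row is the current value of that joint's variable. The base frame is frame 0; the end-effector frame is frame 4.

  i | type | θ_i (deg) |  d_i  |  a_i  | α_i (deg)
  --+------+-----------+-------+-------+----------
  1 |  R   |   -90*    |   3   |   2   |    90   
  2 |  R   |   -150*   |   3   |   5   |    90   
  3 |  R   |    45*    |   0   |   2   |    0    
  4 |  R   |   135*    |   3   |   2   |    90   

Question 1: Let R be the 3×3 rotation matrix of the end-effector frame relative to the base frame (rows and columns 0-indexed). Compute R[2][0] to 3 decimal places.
0.500

End-effector x-axis (col 0 of R) = (0.0000,-0.8660,0.5000)
R[2][0] = 0.5000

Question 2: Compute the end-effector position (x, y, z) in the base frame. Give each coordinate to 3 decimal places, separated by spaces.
after link 1: o_1 = (0.0000, -2.0000, 3.0000)
after link 2: o_2 = (-3.0000, 2.3301, 0.5000)
after link 3: o_3 = (-4.4142, 3.5549, -0.2071)
after link 4: o_4 = (-4.4142, 3.3228, 3.3910)

-4.414 3.323 3.391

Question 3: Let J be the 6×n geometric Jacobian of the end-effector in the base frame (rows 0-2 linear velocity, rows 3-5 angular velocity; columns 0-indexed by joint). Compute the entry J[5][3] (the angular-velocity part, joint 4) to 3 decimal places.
axis z_3 = (-0.0000,0.5000,0.8660); lever o_n−o_3 = (0.0000,-0.2321,3.5981)
cross product → J_v[:, 3] = (2.0000,0.0000,0.0000)
J_ω[:, 3] = z_3
entry J[5][3] = 0.8660

0.866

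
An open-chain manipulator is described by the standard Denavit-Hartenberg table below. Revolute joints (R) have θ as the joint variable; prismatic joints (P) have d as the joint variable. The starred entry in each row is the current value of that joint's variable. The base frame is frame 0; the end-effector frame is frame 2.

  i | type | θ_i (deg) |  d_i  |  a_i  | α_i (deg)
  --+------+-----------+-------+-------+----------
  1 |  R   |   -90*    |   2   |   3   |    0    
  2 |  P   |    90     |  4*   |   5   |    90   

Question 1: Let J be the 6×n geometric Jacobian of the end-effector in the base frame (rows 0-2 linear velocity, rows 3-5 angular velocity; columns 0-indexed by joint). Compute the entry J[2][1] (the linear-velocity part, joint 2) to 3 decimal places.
prismatic axis z_1 = (0.0000,0.0000,1.0000)
J_v[:, 1] = z_1; J_ω[:, 1] = (0,0,0)
entry J[2][1] = 1.0000

1.000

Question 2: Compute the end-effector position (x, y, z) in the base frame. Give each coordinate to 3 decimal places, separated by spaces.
5.000 -3.000 6.000

after link 1: o_1 = (0.0000, -3.0000, 2.0000)
after link 2: o_2 = (5.0000, -3.0000, 6.0000)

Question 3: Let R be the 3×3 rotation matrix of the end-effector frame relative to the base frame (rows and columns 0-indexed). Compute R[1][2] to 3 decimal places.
-1.000

End-effector z-axis (col 2 of R) = (0.0000,-1.0000,0.0000)
R[1][2] = -1.0000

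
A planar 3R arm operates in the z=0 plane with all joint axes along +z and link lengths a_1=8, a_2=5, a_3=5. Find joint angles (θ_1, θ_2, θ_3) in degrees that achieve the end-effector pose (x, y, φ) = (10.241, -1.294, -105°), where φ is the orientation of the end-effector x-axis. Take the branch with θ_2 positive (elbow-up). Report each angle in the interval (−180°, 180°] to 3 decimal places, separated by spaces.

wrist centre = target − a_3·(cos φ, sin φ) = (11.5351, 3.5356)
cos θ_2 = (145.5591−8²−5²)/(2·8·5) = 0.7070; θ_2 = 45.0096° (elbow-up)
β = atan2(3.5356,11.5351) = 17.0409°; ψ = atan2(3.5361,11.5349) = 17.0433°
θ_1 = β − ψ = -0.0025°
θ_3 = φ − θ_1 − θ_2 = -150.0071° (wrapped to (-180°,180°])

-0.002 45.010 -150.007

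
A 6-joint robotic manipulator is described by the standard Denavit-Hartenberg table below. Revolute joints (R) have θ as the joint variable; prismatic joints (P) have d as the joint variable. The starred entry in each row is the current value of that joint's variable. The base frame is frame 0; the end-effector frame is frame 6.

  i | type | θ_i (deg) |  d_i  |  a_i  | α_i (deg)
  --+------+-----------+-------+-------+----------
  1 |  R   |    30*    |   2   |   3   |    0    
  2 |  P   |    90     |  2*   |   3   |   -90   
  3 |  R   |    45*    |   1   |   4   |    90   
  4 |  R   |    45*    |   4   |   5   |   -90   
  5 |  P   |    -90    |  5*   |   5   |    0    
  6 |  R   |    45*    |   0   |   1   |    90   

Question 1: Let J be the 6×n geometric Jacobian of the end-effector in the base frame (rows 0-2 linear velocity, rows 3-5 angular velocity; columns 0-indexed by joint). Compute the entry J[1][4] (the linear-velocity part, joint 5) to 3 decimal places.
-0.787

prismatic axis z_4 = (-0.3624,-0.7866,0.5000)
J_v[:, 4] = z_4; J_ω[:, 4] = (0,0,0)
entry J[1][4] = -0.7866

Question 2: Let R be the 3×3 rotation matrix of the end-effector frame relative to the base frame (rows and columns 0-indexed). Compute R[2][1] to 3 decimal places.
0.500

End-effector y-axis (col 1 of R) = (-0.3624,-0.7866,0.5000)
R[2][1] = 0.5000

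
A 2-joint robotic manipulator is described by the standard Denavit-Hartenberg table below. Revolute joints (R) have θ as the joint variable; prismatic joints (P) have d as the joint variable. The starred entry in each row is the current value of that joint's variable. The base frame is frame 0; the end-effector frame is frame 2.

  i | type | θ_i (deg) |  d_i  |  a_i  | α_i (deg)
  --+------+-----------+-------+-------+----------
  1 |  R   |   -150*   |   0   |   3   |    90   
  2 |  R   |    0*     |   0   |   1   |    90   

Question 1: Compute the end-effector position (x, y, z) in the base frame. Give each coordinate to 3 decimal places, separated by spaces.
after link 1: o_1 = (-2.5981, -1.5000, 0.0000)
after link 2: o_2 = (-3.4641, -2.0000, 0.0000)

-3.464 -2.000 0.000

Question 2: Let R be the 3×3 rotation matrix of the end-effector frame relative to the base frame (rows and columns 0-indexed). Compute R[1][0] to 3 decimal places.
End-effector x-axis (col 0 of R) = (-0.8660,-0.5000,0.0000)
R[1][0] = -0.5000

-0.500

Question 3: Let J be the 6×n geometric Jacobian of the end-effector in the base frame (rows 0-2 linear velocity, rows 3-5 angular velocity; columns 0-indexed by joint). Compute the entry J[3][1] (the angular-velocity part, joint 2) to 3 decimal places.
-0.500

axis z_1 = (-0.5000,0.8660,0.0000); lever o_n−o_1 = (-0.8660,-0.5000,0.0000)
cross product → J_v[:, 1] = (0.0000,-0.0000,1.0000)
J_ω[:, 1] = z_1
entry J[3][1] = -0.5000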